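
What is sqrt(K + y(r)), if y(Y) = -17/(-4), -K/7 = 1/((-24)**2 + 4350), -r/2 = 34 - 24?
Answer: sqrt(103093791)/4926 ≈ 2.0612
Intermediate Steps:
r = -20 (r = -2*(34 - 24) = -2*10 = -20)
K = -7/4926 (K = -7/((-24)**2 + 4350) = -7/(576 + 4350) = -7/4926 ≈ -0.0014210)
y(Y) = 17/4 (y(Y) = -17*(-1/4) = 17/4)
sqrt(K + y(r)) = sqrt(-7/4926 + 17/4) = sqrt(41857/9852) = sqrt(103093791)/4926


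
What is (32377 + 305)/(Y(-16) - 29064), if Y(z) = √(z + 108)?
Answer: -237467412/211179001 - 16341*√23/211179001 ≈ -1.1249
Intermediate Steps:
Y(z) = √(108 + z)
(32377 + 305)/(Y(-16) - 29064) = (32377 + 305)/(√(108 - 16) - 29064) = 32682/(√92 - 29064) = 32682/(2*√23 - 29064) = 32682/(-29064 + 2*√23)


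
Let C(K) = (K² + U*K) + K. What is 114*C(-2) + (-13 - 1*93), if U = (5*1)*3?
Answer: -3298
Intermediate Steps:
U = 15 (U = 5*3 = 15)
C(K) = K² + 16*K (C(K) = (K² + 15*K) + K = K² + 16*K)
114*C(-2) + (-13 - 1*93) = 114*(-2*(16 - 2)) + (-13 - 1*93) = 114*(-2*14) + (-13 - 93) = 114*(-28) - 106 = -3192 - 106 = -3298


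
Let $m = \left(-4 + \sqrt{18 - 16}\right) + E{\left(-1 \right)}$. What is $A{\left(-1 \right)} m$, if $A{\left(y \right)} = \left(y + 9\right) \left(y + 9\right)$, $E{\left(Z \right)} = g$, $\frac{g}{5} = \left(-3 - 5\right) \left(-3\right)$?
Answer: $7424 + 64 \sqrt{2} \approx 7514.5$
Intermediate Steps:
$g = 120$ ($g = 5 \left(-3 - 5\right) \left(-3\right) = 5 \left(\left(-8\right) \left(-3\right)\right) = 5 \cdot 24 = 120$)
$E{\left(Z \right)} = 120$
$A{\left(y \right)} = \left(9 + y\right)^{2}$ ($A{\left(y \right)} = \left(9 + y\right) \left(9 + y\right) = \left(9 + y\right)^{2}$)
$m = 116 + \sqrt{2}$ ($m = \left(-4 + \sqrt{18 - 16}\right) + 120 = \left(-4 + \sqrt{2}\right) + 120 = 116 + \sqrt{2} \approx 117.41$)
$A{\left(-1 \right)} m = \left(9 - 1\right)^{2} \left(116 + \sqrt{2}\right) = 8^{2} \left(116 + \sqrt{2}\right) = 64 \left(116 + \sqrt{2}\right) = 7424 + 64 \sqrt{2}$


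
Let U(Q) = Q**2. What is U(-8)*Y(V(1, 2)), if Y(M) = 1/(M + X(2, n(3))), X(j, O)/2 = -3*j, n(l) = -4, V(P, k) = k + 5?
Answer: -64/5 ≈ -12.800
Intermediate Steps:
V(P, k) = 5 + k
X(j, O) = -6*j (X(j, O) = 2*(-3*j) = -6*j)
Y(M) = 1/(-12 + M) (Y(M) = 1/(M - 6*2) = 1/(M - 12) = 1/(-12 + M))
U(-8)*Y(V(1, 2)) = (-8)**2/(-12 + (5 + 2)) = 64/(-12 + 7) = 64/(-5) = 64*(-1/5) = -64/5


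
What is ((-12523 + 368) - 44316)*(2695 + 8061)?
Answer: -607402076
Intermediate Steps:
((-12523 + 368) - 44316)*(2695 + 8061) = (-12155 - 44316)*10756 = -56471*10756 = -607402076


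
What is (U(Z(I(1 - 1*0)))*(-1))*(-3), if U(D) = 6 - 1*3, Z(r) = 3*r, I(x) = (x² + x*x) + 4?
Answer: 9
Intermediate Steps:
I(x) = 4 + 2*x² (I(x) = (x² + x²) + 4 = 2*x² + 4 = 4 + 2*x²)
U(D) = 3 (U(D) = 6 - 3 = 3)
(U(Z(I(1 - 1*0)))*(-1))*(-3) = (3*(-1))*(-3) = -3*(-3) = 9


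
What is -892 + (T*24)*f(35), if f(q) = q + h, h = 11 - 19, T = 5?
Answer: 2348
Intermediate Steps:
h = -8
f(q) = -8 + q (f(q) = q - 8 = -8 + q)
-892 + (T*24)*f(35) = -892 + (5*24)*(-8 + 35) = -892 + 120*27 = -892 + 3240 = 2348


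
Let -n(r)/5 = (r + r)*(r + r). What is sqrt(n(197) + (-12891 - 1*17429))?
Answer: 10*I*sqrt(8065) ≈ 898.05*I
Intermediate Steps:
n(r) = -20*r**2 (n(r) = -5*(r + r)*(r + r) = -5*2*r*2*r = -20*r**2)
sqrt(n(197) + (-12891 - 1*17429)) = sqrt(-20*197**2 + (-12891 - 1*17429)) = sqrt(-20*38809 + (-12891 - 17429)) = sqrt(-776180 - 30320) = sqrt(-806500) = 10*I*sqrt(8065)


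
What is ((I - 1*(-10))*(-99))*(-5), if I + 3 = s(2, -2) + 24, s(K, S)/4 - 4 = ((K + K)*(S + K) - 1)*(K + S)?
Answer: 23265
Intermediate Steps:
s(K, S) = 16 + 4*(-1 + 2*K*(K + S))*(K + S) (s(K, S) = 16 + 4*(((K + K)*(S + K) - 1)*(K + S)) = 16 + 4*(((2*K)*(K + S) - 1)*(K + S)) = 16 + 4*((2*K*(K + S) - 1)*(K + S)) = 16 + 4*((-1 + 2*K*(K + S))*(K + S)) = 16 + 4*(-1 + 2*K*(K + S))*(K + S))
I = 37 (I = -3 + ((16 - 4*2 - 4*(-2) + 8*2**3 + 8*2*(-2)**2 + 16*(-2)*2**2) + 24) = -3 + ((16 - 8 + 8 + 8*8 + 8*2*4 + 16*(-2)*4) + 24) = -3 + ((16 - 8 + 8 + 64 + 64 - 128) + 24) = -3 + (16 + 24) = -3 + 40 = 37)
((I - 1*(-10))*(-99))*(-5) = ((37 - 1*(-10))*(-99))*(-5) = ((37 + 10)*(-99))*(-5) = (47*(-99))*(-5) = -4653*(-5) = 23265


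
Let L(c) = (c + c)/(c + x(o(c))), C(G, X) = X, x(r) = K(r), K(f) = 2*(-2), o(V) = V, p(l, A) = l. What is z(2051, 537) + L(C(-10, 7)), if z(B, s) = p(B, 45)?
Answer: 6167/3 ≈ 2055.7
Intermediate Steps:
K(f) = -4
x(r) = -4
L(c) = 2*c/(-4 + c) (L(c) = (c + c)/(c - 4) = (2*c)/(-4 + c) = 2*c/(-4 + c))
z(B, s) = B
z(2051, 537) + L(C(-10, 7)) = 2051 + 2*7/(-4 + 7) = 2051 + 2*7/3 = 2051 + 2*7*(⅓) = 2051 + 14/3 = 6167/3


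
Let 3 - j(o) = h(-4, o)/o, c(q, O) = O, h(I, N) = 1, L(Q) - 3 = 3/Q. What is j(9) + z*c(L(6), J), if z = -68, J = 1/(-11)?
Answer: 898/99 ≈ 9.0707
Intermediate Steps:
L(Q) = 3 + 3/Q
J = -1/11 ≈ -0.090909
j(o) = 3 - 1/o
j(9) + z*c(L(6), J) = (3 - 1/9) - 68*(-1/11) = (3 - 1*1/9) + 68/11 = (3 - 1/9) + 68/11 = 26/9 + 68/11 = 898/99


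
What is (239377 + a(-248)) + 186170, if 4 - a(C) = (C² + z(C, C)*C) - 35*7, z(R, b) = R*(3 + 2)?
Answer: 56772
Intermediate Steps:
z(R, b) = 5*R (z(R, b) = R*5 = 5*R)
a(C) = 249 - 6*C² (a(C) = 4 - ((C² + (5*C)*C) - 35*7) = 4 - ((C² + 5*C²) - 245) = 4 - (6*C² - 245) = 4 - (-245 + 6*C²) = 4 + (245 - 6*C²) = 249 - 6*C²)
(239377 + a(-248)) + 186170 = (239377 + (249 - 6*(-248)²)) + 186170 = (239377 + (249 - 6*61504)) + 186170 = (239377 + (249 - 369024)) + 186170 = (239377 - 368775) + 186170 = -129398 + 186170 = 56772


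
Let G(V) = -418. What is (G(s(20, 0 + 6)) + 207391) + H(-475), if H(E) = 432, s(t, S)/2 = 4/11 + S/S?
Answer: 207405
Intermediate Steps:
s(t, S) = 30/11 (s(t, S) = 2*(4/11 + S/S) = 2*(4*(1/11) + 1) = 2*(4/11 + 1) = 2*(15/11) = 30/11)
(G(s(20, 0 + 6)) + 207391) + H(-475) = (-418 + 207391) + 432 = 206973 + 432 = 207405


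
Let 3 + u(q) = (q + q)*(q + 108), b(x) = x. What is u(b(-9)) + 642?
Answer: -1143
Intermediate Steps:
u(q) = -3 + 2*q*(108 + q) (u(q) = -3 + (q + q)*(q + 108) = -3 + (2*q)*(108 + q) = -3 + 2*q*(108 + q))
u(b(-9)) + 642 = (-3 + 2*(-9)² + 216*(-9)) + 642 = (-3 + 2*81 - 1944) + 642 = (-3 + 162 - 1944) + 642 = -1785 + 642 = -1143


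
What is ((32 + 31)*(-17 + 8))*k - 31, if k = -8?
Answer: 4505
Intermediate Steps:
((32 + 31)*(-17 + 8))*k - 31 = ((32 + 31)*(-17 + 8))*(-8) - 31 = (63*(-9))*(-8) - 31 = -567*(-8) - 31 = 4536 - 31 = 4505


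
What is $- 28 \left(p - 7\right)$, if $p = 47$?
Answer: $-1120$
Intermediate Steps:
$- 28 \left(p - 7\right) = - 28 \left(47 - 7\right) = \left(-28\right) 40 = -1120$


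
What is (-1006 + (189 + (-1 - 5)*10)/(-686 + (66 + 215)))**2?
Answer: 18456037609/18225 ≈ 1.0127e+6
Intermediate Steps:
(-1006 + (189 + (-1 - 5)*10)/(-686 + (66 + 215)))**2 = (-1006 + (189 - 6*10)/(-686 + 281))**2 = (-1006 + (189 - 60)/(-405))**2 = (-1006 + 129*(-1/405))**2 = (-1006 - 43/135)**2 = (-135853/135)**2 = 18456037609/18225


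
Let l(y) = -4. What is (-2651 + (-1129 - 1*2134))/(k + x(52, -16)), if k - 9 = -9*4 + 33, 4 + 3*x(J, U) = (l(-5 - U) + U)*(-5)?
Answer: -2957/19 ≈ -155.63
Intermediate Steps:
x(J, U) = 16/3 - 5*U/3 (x(J, U) = -4/3 + ((-4 + U)*(-5))/3 = -4/3 + (20 - 5*U)/3 = -4/3 + (20/3 - 5*U/3) = 16/3 - 5*U/3)
k = 6 (k = 9 + (-9*4 + 33) = 9 + (-36 + 33) = 9 - 3 = 6)
(-2651 + (-1129 - 1*2134))/(k + x(52, -16)) = (-2651 + (-1129 - 1*2134))/(6 + (16/3 - 5/3*(-16))) = (-2651 + (-1129 - 2134))/(6 + (16/3 + 80/3)) = (-2651 - 3263)/(6 + 32) = -5914/38 = -5914*1/38 = -2957/19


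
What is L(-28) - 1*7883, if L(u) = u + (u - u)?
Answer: -7911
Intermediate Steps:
L(u) = u (L(u) = u + 0 = u)
L(-28) - 1*7883 = -28 - 1*7883 = -28 - 7883 = -7911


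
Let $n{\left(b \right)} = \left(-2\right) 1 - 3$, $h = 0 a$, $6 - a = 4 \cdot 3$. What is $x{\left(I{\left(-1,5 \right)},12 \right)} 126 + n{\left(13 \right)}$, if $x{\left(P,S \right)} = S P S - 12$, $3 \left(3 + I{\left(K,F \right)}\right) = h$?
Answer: $-55949$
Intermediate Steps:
$a = -6$ ($a = 6 - 4 \cdot 3 = 6 - 12 = -6$)
$h = 0$ ($h = 0 \left(-6\right) = 0$)
$I{\left(K,F \right)} = -3$ ($I{\left(K,F \right)} = -3 + \frac{1}{3} \cdot 0 = -3 + 0 = -3$)
$x{\left(P,S \right)} = -12 + P S^{2}$ ($x{\left(P,S \right)} = P S S - 12 = P S^{2} - 12 = -12 + P S^{2}$)
$n{\left(b \right)} = -5$ ($n{\left(b \right)} = -2 - 3 = -5$)
$x{\left(I{\left(-1,5 \right)},12 \right)} 126 + n{\left(13 \right)} = \left(-12 - 3 \cdot 12^{2}\right) 126 - 5 = \left(-12 - 432\right) 126 - 5 = \left(-444\right) 126 - 5 = -55944 - 5 = -55949$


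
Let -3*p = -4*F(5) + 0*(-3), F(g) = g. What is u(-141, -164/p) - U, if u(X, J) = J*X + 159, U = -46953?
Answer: 252903/5 ≈ 50581.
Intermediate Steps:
p = 20/3 (p = -(-4*5 + 0*(-3))/3 = -(-20 + 0)/3 = -1/3*(-20) = 20/3 ≈ 6.6667)
u(X, J) = 159 + J*X
u(-141, -164/p) - U = (159 - 164/20/3*(-141)) - 1*(-46953) = (159 - 164*3/20*(-141)) + 46953 = (159 - 123/5*(-141)) + 46953 = (159 + 17343/5) + 46953 = 18138/5 + 46953 = 252903/5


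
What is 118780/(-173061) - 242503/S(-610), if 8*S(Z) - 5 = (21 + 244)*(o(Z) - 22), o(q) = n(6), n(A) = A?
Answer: 6841621636/14957415 ≈ 457.41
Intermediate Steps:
o(q) = 6
S(Z) = -4235/8 (S(Z) = 5/8 + ((21 + 244)*(6 - 22))/8 = 5/8 + (265*(-16))/8 = 5/8 + (1/8)*(-4240) = 5/8 - 530 = -4235/8)
118780/(-173061) - 242503/S(-610) = 118780/(-173061) - 242503/(-4235/8) = 118780*(-1/173061) - 242503*(-8/4235) = -118780/173061 + 1940024/4235 = 6841621636/14957415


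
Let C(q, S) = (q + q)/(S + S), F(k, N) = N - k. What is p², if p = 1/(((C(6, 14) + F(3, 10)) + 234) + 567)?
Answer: 49/32024281 ≈ 1.5301e-6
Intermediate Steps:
C(q, S) = q/S (C(q, S) = (2*q)/((2*S)) = (2*q)*(1/(2*S)) = q/S)
p = 7/5659 (p = 1/(((6/14 + (10 - 1*3)) + 234) + 567) = 1/(((6*(1/14) + (10 - 3)) + 234) + 567) = 1/(((3/7 + 7) + 234) + 567) = 1/((52/7 + 234) + 567) = 1/(1690/7 + 567) = 1/(5659/7) = 7/5659 ≈ 0.0012370)
p² = (7/5659)² = 49/32024281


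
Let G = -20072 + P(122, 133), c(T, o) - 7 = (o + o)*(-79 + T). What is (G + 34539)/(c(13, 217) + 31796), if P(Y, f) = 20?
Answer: 4829/1053 ≈ 4.5859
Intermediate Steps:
c(T, o) = 7 + 2*o*(-79 + T) (c(T, o) = 7 + (o + o)*(-79 + T) = 7 + (2*o)*(-79 + T) = 7 + 2*o*(-79 + T))
G = -20052 (G = -20072 + 20 = -20052)
(G + 34539)/(c(13, 217) + 31796) = (-20052 + 34539)/((7 - 158*217 + 2*13*217) + 31796) = 14487/((7 - 34286 + 5642) + 31796) = 14487/(-28637 + 31796) = 14487/3159 = 14487*(1/3159) = 4829/1053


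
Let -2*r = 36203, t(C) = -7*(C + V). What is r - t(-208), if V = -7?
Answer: -39213/2 ≈ -19607.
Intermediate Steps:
t(C) = 49 - 7*C (t(C) = -7*(C - 7) = -7*(-7 + C) = 49 - 7*C)
r = -36203/2 (r = -½*36203 = -36203/2 ≈ -18102.)
r - t(-208) = -36203/2 - (49 - 7*(-208)) = -36203/2 - (49 + 1456) = -36203/2 - 1*1505 = -36203/2 - 1505 = -39213/2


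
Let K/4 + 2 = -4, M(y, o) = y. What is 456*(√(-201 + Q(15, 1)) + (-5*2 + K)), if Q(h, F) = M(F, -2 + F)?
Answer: -15504 + 4560*I*√2 ≈ -15504.0 + 6448.8*I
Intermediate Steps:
Q(h, F) = F
K = -24 (K = -8 + 4*(-4) = -8 - 16 = -24)
456*(√(-201 + Q(15, 1)) + (-5*2 + K)) = 456*(√(-201 + 1) + (-5*2 - 24)) = 456*(√(-200) + (-10 - 24)) = 456*(10*I*√2 - 34) = 456*(-34 + 10*I*√2) = -15504 + 4560*I*√2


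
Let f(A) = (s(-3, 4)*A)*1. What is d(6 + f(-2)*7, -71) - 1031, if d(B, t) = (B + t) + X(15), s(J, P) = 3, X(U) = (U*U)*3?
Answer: -463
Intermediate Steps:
X(U) = 3*U² (X(U) = U²*3 = 3*U²)
f(A) = 3*A (f(A) = (3*A)*1 = 3*A)
d(B, t) = 675 + B + t (d(B, t) = (B + t) + 3*15² = (B + t) + 3*225 = (B + t) + 675 = 675 + B + t)
d(6 + f(-2)*7, -71) - 1031 = (675 + (6 + (3*(-2))*7) - 71) - 1031 = (675 + (6 - 6*7) - 71) - 1031 = (675 + (6 - 42) - 71) - 1031 = (675 - 36 - 71) - 1031 = 568 - 1031 = -463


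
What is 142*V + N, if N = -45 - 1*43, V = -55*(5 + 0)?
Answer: -39138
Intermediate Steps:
V = -275 (V = -55*5 = -275)
N = -88 (N = -45 - 43 = -88)
142*V + N = 142*(-275) - 88 = -39050 - 88 = -39138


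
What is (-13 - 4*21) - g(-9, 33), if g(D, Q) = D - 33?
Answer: -55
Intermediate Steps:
g(D, Q) = -33 + D
(-13 - 4*21) - g(-9, 33) = (-13 - 4*21) - (-33 - 9) = (-13 - 84) - 1*(-42) = -97 + 42 = -55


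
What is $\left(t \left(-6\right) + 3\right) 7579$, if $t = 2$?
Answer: $-68211$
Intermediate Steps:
$\left(t \left(-6\right) + 3\right) 7579 = \left(2 \left(-6\right) + 3\right) 7579 = \left(-12 + 3\right) 7579 = \left(-9\right) 7579 = -68211$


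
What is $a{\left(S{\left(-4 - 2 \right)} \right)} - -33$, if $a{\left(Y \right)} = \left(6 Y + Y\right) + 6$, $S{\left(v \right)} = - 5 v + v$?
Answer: $207$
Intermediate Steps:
$S{\left(v \right)} = - 4 v$
$a{\left(Y \right)} = 6 + 7 Y$ ($a{\left(Y \right)} = 7 Y + 6 = 6 + 7 Y$)
$a{\left(S{\left(-4 - 2 \right)} \right)} - -33 = \left(6 + 7 \left(- 4 \left(-4 - 2\right)\right)\right) - -33 = \left(6 + 7 \left(\left(-4\right) \left(-6\right)\right)\right) + 33 = \left(6 + 7 \cdot 24\right) + 33 = \left(6 + 168\right) + 33 = 174 + 33 = 207$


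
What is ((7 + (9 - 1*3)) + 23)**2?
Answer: 1296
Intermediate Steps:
((7 + (9 - 1*3)) + 23)**2 = ((7 + (9 - 3)) + 23)**2 = ((7 + 6) + 23)**2 = (13 + 23)**2 = 36**2 = 1296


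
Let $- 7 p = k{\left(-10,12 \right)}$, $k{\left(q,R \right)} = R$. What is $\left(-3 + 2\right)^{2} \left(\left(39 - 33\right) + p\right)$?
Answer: $\frac{30}{7} \approx 4.2857$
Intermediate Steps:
$p = - \frac{12}{7}$ ($p = \left(- \frac{1}{7}\right) 12 = - \frac{12}{7} \approx -1.7143$)
$\left(-3 + 2\right)^{2} \left(\left(39 - 33\right) + p\right) = \left(-3 + 2\right)^{2} \left(\left(39 - 33\right) - \frac{12}{7}\right) = \left(-1\right)^{2} \left(\left(39 - 33\right) - \frac{12}{7}\right) = 1 \left(6 - \frac{12}{7}\right) = 1 \cdot \frac{30}{7} = \frac{30}{7}$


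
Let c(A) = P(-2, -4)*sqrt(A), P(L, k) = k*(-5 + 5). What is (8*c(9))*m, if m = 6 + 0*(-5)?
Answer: 0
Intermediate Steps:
P(L, k) = 0 (P(L, k) = k*0 = 0)
m = 6 (m = 6 + 0 = 6)
c(A) = 0 (c(A) = 0*sqrt(A) = 0)
(8*c(9))*m = (8*0)*6 = 0*6 = 0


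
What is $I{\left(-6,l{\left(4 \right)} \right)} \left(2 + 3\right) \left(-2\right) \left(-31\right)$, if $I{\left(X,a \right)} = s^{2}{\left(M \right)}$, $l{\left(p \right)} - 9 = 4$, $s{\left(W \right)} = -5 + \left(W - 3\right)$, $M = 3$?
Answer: $7750$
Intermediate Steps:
$s{\left(W \right)} = -8 + W$ ($s{\left(W \right)} = -5 + \left(-3 + W\right) = -8 + W$)
$l{\left(p \right)} = 13$ ($l{\left(p \right)} = 9 + 4 = 13$)
$I{\left(X,a \right)} = 25$ ($I{\left(X,a \right)} = \left(-8 + 3\right)^{2} = \left(-5\right)^{2} = 25$)
$I{\left(-6,l{\left(4 \right)} \right)} \left(2 + 3\right) \left(-2\right) \left(-31\right) = 25 \left(2 + 3\right) \left(-2\right) \left(-31\right) = 25 \cdot 5 \left(-2\right) \left(-31\right) = 25 \left(-10\right) \left(-31\right) = \left(-250\right) \left(-31\right) = 7750$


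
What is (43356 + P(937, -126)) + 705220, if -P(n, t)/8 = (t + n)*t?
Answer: 1566064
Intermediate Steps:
P(n, t) = -8*t*(n + t) (P(n, t) = -8*(t + n)*t = -8*(n + t)*t = -8*t*(n + t))
(43356 + P(937, -126)) + 705220 = (43356 - 8*(-126)*(937 - 126)) + 705220 = (43356 - 8*(-126)*811) + 705220 = (43356 + 817488) + 705220 = 860844 + 705220 = 1566064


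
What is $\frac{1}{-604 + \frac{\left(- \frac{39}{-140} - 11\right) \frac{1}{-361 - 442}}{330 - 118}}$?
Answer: $- \frac{23833040}{14395154659} \approx -0.0016556$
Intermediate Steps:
$\frac{1}{-604 + \frac{\left(- \frac{39}{-140} - 11\right) \frac{1}{-361 - 442}}{330 - 118}} = \frac{1}{-604 + \frac{\left(\left(-39\right) \left(- \frac{1}{140}\right) - 11\right) \frac{1}{-803}}{330 - 118}} = \frac{1}{-604 + \frac{\left(\frac{39}{140} - 11\right) \left(- \frac{1}{803}\right)}{212}} = \frac{1}{-604 + \left(- \frac{1501}{140}\right) \left(- \frac{1}{803}\right) \frac{1}{212}} = \frac{1}{-604 + \frac{1501}{112420} \cdot \frac{1}{212}} = \frac{1}{-604 + \frac{1501}{23833040}} = \frac{1}{- \frac{14395154659}{23833040}} = - \frac{23833040}{14395154659}$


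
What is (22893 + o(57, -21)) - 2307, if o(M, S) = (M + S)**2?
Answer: 21882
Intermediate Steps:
(22893 + o(57, -21)) - 2307 = (22893 + (57 - 21)**2) - 2307 = (22893 + 36**2) - 2307 = (22893 + 1296) - 2307 = 24189 - 2307 = 21882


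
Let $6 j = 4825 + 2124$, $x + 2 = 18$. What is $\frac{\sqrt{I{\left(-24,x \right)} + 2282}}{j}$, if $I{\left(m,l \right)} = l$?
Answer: $\frac{6 \sqrt{2298}}{6949} \approx 0.041391$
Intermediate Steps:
$x = 16$ ($x = -2 + 18 = 16$)
$j = \frac{6949}{6}$ ($j = \frac{4825 + 2124}{6} = \frac{1}{6} \cdot 6949 = \frac{6949}{6} \approx 1158.2$)
$\frac{\sqrt{I{\left(-24,x \right)} + 2282}}{j} = \frac{\sqrt{16 + 2282}}{\frac{6949}{6}} = \sqrt{2298} \cdot \frac{6}{6949} = \frac{6 \sqrt{2298}}{6949}$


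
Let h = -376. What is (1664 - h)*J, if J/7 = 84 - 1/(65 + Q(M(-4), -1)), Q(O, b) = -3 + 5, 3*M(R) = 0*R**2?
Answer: 80353560/67 ≈ 1.1993e+6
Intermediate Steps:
M(R) = 0 (M(R) = (0*R**2)/3 = (1/3)*0 = 0)
Q(O, b) = 2
J = 39389/67 (J = 7*(84 - 1/(65 + 2)) = 7*(84 - 1/67) = 7*(5627/67) = 39389/67 ≈ 587.90)
(1664 - h)*J = (1664 - 1*(-376))*(39389/67) = (1664 + 376)*(39389/67) = 2040*(39389/67) = 80353560/67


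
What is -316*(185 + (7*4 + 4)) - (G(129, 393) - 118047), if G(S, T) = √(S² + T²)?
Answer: 49475 - 3*√19010 ≈ 49061.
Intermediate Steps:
-316*(185 + (7*4 + 4)) - (G(129, 393) - 118047) = -316*(185 + (7*4 + 4)) - (√(129² + 393²) - 118047) = -316*(185 + (28 + 4)) - (√(16641 + 154449) - 118047) = -316*(185 + 32) - (√171090 - 118047) = -316*217 - (3*√19010 - 118047) = -68572 - (-118047 + 3*√19010) = -68572 + (118047 - 3*√19010) = 49475 - 3*√19010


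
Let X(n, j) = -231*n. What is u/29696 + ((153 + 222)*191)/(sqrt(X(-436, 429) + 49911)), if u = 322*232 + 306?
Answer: 37505/14848 + 23875*sqrt(150627)/50209 ≈ 187.08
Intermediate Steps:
u = 75010 (u = 74704 + 306 = 75010)
u/29696 + ((153 + 222)*191)/(sqrt(X(-436, 429) + 49911)) = 75010/29696 + ((153 + 222)*191)/(sqrt(-231*(-436) + 49911)) = 75010*(1/29696) + (375*191)/(sqrt(100716 + 49911)) = 37505/14848 + 71625/(sqrt(150627)) = 37505/14848 + 71625*(sqrt(150627)/150627) = 37505/14848 + 23875*sqrt(150627)/50209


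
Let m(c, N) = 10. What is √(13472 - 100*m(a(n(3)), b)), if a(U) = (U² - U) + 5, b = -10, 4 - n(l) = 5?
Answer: 2*√3118 ≈ 111.68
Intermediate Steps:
n(l) = -1 (n(l) = 4 - 1*5 = 4 - 5 = -1)
a(U) = 5 + U² - U
√(13472 - 100*m(a(n(3)), b)) = √(13472 - 100*10) = √(13472 - 1000) = √12472 = 2*√3118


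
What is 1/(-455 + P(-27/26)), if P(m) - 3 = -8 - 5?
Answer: -1/465 ≈ -0.0021505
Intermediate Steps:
P(m) = -10 (P(m) = 3 + (-8 - 5) = 3 - 13 = -10)
1/(-455 + P(-27/26)) = 1/(-455 - 10) = 1/(-465) = -1/465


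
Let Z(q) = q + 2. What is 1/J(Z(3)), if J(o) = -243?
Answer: -1/243 ≈ -0.0041152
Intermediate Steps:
Z(q) = 2 + q
1/J(Z(3)) = 1/(-243) = -1/243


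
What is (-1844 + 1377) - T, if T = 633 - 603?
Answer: -497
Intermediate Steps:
T = 30
(-1844 + 1377) - T = (-1844 + 1377) - 1*30 = -467 - 30 = -497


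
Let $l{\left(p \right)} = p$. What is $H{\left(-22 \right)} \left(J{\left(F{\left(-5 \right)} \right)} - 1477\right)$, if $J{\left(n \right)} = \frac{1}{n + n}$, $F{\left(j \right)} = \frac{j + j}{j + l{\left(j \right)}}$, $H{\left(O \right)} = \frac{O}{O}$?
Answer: $- \frac{2953}{2} \approx -1476.5$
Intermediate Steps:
$H{\left(O \right)} = 1$
$F{\left(j \right)} = 1$ ($F{\left(j \right)} = \frac{j + j}{j + j} = \frac{2 j}{2 j} = 2 j \frac{1}{2 j} = 1$)
$J{\left(n \right)} = \frac{1}{2 n}$
$H{\left(-22 \right)} \left(J{\left(F{\left(-5 \right)} \right)} - 1477\right) = 1 \left(\frac{1}{2 \cdot 1} - 1477\right) = 1 \left(\frac{1}{2} \cdot 1 - 1477\right) = 1 \left(\frac{1}{2} - 1477\right) = 1 \left(- \frac{2953}{2}\right) = - \frac{2953}{2}$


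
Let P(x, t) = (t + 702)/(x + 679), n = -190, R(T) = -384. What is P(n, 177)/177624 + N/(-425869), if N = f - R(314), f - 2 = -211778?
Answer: 6120496474721/12330062506728 ≈ 0.49639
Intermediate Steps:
f = -211776 (f = 2 - 211778 = -211776)
N = -211392 (N = -211776 - 1*(-384) = -211776 + 384 = -211392)
P(x, t) = (702 + t)/(679 + x)
P(n, 177)/177624 + N/(-425869) = ((702 + 177)/(679 - 190))/177624 - 211392/(-425869) = (879/489)*(1/177624) - 211392*(-1/425869) = ((1/489)*879)*(1/177624) + 211392/425869 = (293/163)*(1/177624) + 211392/425869 = 293/28952712 + 211392/425869 = 6120496474721/12330062506728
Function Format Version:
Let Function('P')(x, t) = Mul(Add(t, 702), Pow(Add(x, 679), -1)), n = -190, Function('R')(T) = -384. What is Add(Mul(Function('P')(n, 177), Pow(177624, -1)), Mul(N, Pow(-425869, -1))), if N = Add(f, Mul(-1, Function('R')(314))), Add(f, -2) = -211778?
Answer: Rational(6120496474721, 12330062506728) ≈ 0.49639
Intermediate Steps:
f = -211776 (f = Add(2, -211778) = -211776)
N = -211392 (N = Add(-211776, Mul(-1, -384)) = Add(-211776, 384) = -211392)
Function('P')(x, t) = Mul(Pow(Add(679, x), -1), Add(702, t)) (Function('P')(x, t) = Mul(Add(702, t), Pow(Add(679, x), -1)) = Mul(Pow(Add(679, x), -1), Add(702, t)))
Add(Mul(Function('P')(n, 177), Pow(177624, -1)), Mul(N, Pow(-425869, -1))) = Add(Mul(Mul(Pow(Add(679, -190), -1), Add(702, 177)), Pow(177624, -1)), Mul(-211392, Pow(-425869, -1))) = Add(Mul(Mul(Pow(489, -1), 879), Rational(1, 177624)), Mul(-211392, Rational(-1, 425869))) = Add(Mul(Mul(Rational(1, 489), 879), Rational(1, 177624)), Rational(211392, 425869)) = Add(Mul(Rational(293, 163), Rational(1, 177624)), Rational(211392, 425869)) = Add(Rational(293, 28952712), Rational(211392, 425869)) = Rational(6120496474721, 12330062506728)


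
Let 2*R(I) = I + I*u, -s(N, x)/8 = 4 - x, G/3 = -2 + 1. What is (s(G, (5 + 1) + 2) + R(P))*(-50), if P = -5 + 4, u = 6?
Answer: -1425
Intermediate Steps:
G = -3 (G = 3*(-2 + 1) = 3*(-1) = -3)
s(N, x) = -32 + 8*x (s(N, x) = -8*(4 - x) = -32 + 8*x)
P = -1
R(I) = 7*I/2 (R(I) = (I + I*6)/2 = (I + 6*I)/2 = (7*I)/2 = 7*I/2)
(s(G, (5 + 1) + 2) + R(P))*(-50) = ((-32 + 8*((5 + 1) + 2)) + (7/2)*(-1))*(-50) = ((-32 + 8*(6 + 2)) - 7/2)*(-50) = ((-32 + 8*8) - 7/2)*(-50) = ((-32 + 64) - 7/2)*(-50) = (32 - 7/2)*(-50) = (57/2)*(-50) = -1425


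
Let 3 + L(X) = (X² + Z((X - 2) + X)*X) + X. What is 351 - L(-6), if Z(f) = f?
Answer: 240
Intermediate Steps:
L(X) = -3 + X + X² + X*(-2 + 2*X) (L(X) = -3 + ((X² + ((X - 2) + X)*X) + X) = -3 + ((X² + ((-2 + X) + X)*X) + X) = -3 + ((X² + (-2 + 2*X)*X) + X) = -3 + ((X² + X*(-2 + 2*X)) + X) = -3 + (X + X² + X*(-2 + 2*X)) = -3 + X + X² + X*(-2 + 2*X))
351 - L(-6) = 351 - (-3 - 1*(-6) + 3*(-6)²) = 351 - (-3 + 6 + 3*36) = 351 - (-3 + 6 + 108) = 351 - 1*111 = 351 - 111 = 240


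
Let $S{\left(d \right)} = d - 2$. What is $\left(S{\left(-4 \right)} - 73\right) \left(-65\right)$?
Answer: $5135$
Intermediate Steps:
$S{\left(d \right)} = -2 + d$
$\left(S{\left(-4 \right)} - 73\right) \left(-65\right) = \left(\left(-2 - 4\right) - 73\right) \left(-65\right) = \left(-6 - 73\right) \left(-65\right) = \left(-79\right) \left(-65\right) = 5135$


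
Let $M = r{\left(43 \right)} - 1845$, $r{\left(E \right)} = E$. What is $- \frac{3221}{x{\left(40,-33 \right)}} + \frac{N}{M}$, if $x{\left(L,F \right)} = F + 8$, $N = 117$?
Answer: $\frac{5801317}{45050} \approx 128.78$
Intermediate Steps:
$x{\left(L,F \right)} = 8 + F$
$M = -1802$ ($M = 43 - 1845 = -1802$)
$- \frac{3221}{x{\left(40,-33 \right)}} + \frac{N}{M} = - \frac{3221}{8 - 33} + \frac{117}{-1802} = - \frac{3221}{-25} + 117 \left(- \frac{1}{1802}\right) = \left(-3221\right) \left(- \frac{1}{25}\right) - \frac{117}{1802} = \frac{3221}{25} - \frac{117}{1802} = \frac{5801317}{45050}$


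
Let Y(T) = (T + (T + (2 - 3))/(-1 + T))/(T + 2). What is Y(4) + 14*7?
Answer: 593/6 ≈ 98.833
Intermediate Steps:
Y(T) = (1 + T)/(2 + T) (Y(T) = (T + (T - 1)/(-1 + T))/(2 + T) = (T + (-1 + T)/(-1 + T))/(2 + T) = (T + 1)/(2 + T) = (1 + T)/(2 + T))
Y(4) + 14*7 = (1 + 4)/(2 + 4) + 14*7 = 5/6 + 98 = (⅙)*5 + 98 = ⅚ + 98 = 593/6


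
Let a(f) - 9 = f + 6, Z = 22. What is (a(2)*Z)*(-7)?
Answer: -2618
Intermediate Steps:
a(f) = 15 + f (a(f) = 9 + (f + 6) = 9 + (6 + f) = 15 + f)
(a(2)*Z)*(-7) = ((15 + 2)*22)*(-7) = (17*22)*(-7) = 374*(-7) = -2618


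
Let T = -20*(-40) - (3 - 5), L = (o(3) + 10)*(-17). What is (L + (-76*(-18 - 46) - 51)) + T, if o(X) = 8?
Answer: 5309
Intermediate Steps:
L = -306 (L = (8 + 10)*(-17) = 18*(-17) = -306)
T = 802 (T = 800 - 1*(-2) = 800 + 2 = 802)
(L + (-76*(-18 - 46) - 51)) + T = (-306 + (-76*(-18 - 46) - 51)) + 802 = (-306 + (-76*(-64) - 51)) + 802 = (-306 + (4864 - 51)) + 802 = (-306 + 4813) + 802 = 4507 + 802 = 5309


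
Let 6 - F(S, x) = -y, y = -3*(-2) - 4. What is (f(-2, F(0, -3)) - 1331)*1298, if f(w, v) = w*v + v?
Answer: -1738022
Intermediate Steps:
y = 2 (y = 6 - 4 = 2)
F(S, x) = 8 (F(S, x) = 6 - (-1)*2 = 6 - 1*(-2) = 6 + 2 = 8)
f(w, v) = v + v*w (f(w, v) = v*w + v = v + v*w)
(f(-2, F(0, -3)) - 1331)*1298 = (8*(1 - 2) - 1331)*1298 = (8*(-1) - 1331)*1298 = (-8 - 1331)*1298 = -1339*1298 = -1738022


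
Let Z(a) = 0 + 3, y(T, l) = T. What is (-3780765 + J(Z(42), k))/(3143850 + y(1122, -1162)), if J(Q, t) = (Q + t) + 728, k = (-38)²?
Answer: -629765/524162 ≈ -1.2015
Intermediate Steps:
Z(a) = 3
k = 1444
J(Q, t) = 728 + Q + t
(-3780765 + J(Z(42), k))/(3143850 + y(1122, -1162)) = (-3780765 + (728 + 3 + 1444))/(3143850 + 1122) = (-3780765 + 2175)/3144972 = -3778590*1/3144972 = -629765/524162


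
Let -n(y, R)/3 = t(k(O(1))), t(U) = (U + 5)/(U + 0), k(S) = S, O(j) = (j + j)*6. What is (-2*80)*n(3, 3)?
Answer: 680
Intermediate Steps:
O(j) = 12*j (O(j) = (2*j)*6 = 12*j)
t(U) = (5 + U)/U
n(y, R) = -17/4 (n(y, R) = -3*(5 + 12*1)/(12*1) = -3*(5 + 12)/12 = -17/4)
(-2*80)*n(3, 3) = -2*80*(-17/4) = -160*(-17/4) = 680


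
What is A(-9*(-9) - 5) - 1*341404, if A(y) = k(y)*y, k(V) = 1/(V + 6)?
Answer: -13997526/41 ≈ -3.4140e+5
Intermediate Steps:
k(V) = 1/(6 + V)
A(y) = y/(6 + y)
A(-9*(-9) - 5) - 1*341404 = (-9*(-9) - 5)/(6 + (-9*(-9) - 5)) - 1*341404 = (81 - 5)/(6 + (81 - 5)) - 341404 = 76/(6 + 76) - 341404 = 76/82 - 341404 = 76*(1/82) - 341404 = 38/41 - 341404 = -13997526/41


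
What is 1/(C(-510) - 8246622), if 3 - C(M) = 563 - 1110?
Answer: -1/8246072 ≈ -1.2127e-7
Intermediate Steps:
C(M) = 550 (C(M) = 3 - (563 - 1110) = 3 - 1*(-547) = 3 + 547 = 550)
1/(C(-510) - 8246622) = 1/(550 - 8246622) = 1/(-8246072) = -1/8246072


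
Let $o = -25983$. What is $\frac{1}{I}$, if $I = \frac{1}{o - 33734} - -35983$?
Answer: $\frac{59717}{2148796810} \approx 2.7791 \cdot 10^{-5}$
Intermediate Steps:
$I = \frac{2148796810}{59717}$ ($I = \frac{1}{-25983 - 33734} - -35983 = \frac{1}{-59717} + 35983 = - \frac{1}{59717} + 35983 = \frac{2148796810}{59717} \approx 35983.0$)
$\frac{1}{I} = \frac{1}{\frac{2148796810}{59717}} = \frac{59717}{2148796810}$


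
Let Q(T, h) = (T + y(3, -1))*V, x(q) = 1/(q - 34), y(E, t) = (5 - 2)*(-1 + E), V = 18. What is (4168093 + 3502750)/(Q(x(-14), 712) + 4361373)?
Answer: 61366744/34891845 ≈ 1.7588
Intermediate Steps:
y(E, t) = -3 + 3*E (y(E, t) = 3*(-1 + E) = -3 + 3*E)
x(q) = 1/(-34 + q)
Q(T, h) = 108 + 18*T (Q(T, h) = (T + (-3 + 3*3))*18 = (T + (-3 + 9))*18 = (T + 6)*18 = (6 + T)*18 = 108 + 18*T)
(4168093 + 3502750)/(Q(x(-14), 712) + 4361373) = (4168093 + 3502750)/((108 + 18/(-34 - 14)) + 4361373) = 7670843/((108 + 18/(-48)) + 4361373) = 7670843/((108 + 18*(-1/48)) + 4361373) = 7670843/((108 - 3/8) + 4361373) = 7670843/(861/8 + 4361373) = 7670843/(34891845/8) = 7670843*(8/34891845) = 61366744/34891845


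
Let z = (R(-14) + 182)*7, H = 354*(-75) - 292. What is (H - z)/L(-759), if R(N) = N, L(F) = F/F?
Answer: -28018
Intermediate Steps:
L(F) = 1
H = -26842 (H = -26550 - 292 = -26842)
z = 1176 (z = (-14 + 182)*7 = 168*7 = 1176)
(H - z)/L(-759) = (-26842 - 1*1176)/1 = (-26842 - 1176)*1 = -28018*1 = -28018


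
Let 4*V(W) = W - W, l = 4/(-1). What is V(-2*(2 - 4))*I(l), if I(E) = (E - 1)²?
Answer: 0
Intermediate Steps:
l = -4 (l = 4*(-1) = -4)
V(W) = 0 (V(W) = (W - W)/4 = (¼)*0 = 0)
I(E) = (-1 + E)²
V(-2*(2 - 4))*I(l) = 0*(-1 - 4)² = 0*(-5)² = 0*25 = 0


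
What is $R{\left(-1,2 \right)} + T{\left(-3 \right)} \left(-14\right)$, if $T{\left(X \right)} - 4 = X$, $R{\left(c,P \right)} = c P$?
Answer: $-16$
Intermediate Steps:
$R{\left(c,P \right)} = P c$
$T{\left(X \right)} = 4 + X$
$R{\left(-1,2 \right)} + T{\left(-3 \right)} \left(-14\right) = 2 \left(-1\right) + \left(4 - 3\right) \left(-14\right) = -2 + 1 \left(-14\right) = -2 - 14 = -16$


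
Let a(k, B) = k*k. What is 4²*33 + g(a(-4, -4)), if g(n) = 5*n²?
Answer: 1808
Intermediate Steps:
a(k, B) = k²
4²*33 + g(a(-4, -4)) = 4²*33 + 5*((-4)²)² = 16*33 + 5*16² = 528 + 5*256 = 528 + 1280 = 1808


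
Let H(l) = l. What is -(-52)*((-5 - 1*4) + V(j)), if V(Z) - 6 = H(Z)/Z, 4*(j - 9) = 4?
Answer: -104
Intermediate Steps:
j = 10 (j = 9 + (¼)*4 = 9 + 1 = 10)
V(Z) = 7 (V(Z) = 6 + Z/Z = 6 + 1 = 7)
-(-52)*((-5 - 1*4) + V(j)) = -(-52)*((-5 - 1*4) + 7) = -(-52)*((-5 - 4) + 7) = -(-52)*(-9 + 7) = -(-52)*(-2) = -13*8 = -104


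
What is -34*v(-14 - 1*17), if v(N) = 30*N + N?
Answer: 32674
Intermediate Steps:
v(N) = 31*N
-34*v(-14 - 1*17) = -1054*(-14 - 1*17) = -1054*(-14 - 17) = -1054*(-31) = -34*(-961) = 32674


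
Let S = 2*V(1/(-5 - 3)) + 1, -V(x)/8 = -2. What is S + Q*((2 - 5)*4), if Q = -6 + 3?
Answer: 69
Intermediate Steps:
V(x) = 16 (V(x) = -8*(-2) = 16)
Q = -3
S = 33 (S = 2*16 + 1 = 32 + 1 = 33)
S + Q*((2 - 5)*4) = 33 - 3*(2 - 5)*4 = 33 - (-9)*4 = 33 - 3*(-12) = 33 + 36 = 69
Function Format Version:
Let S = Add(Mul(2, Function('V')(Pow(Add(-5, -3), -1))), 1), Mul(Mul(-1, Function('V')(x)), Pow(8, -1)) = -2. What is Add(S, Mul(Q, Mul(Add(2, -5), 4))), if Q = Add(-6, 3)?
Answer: 69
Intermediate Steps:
Function('V')(x) = 16 (Function('V')(x) = Mul(-8, -2) = 16)
Q = -3
S = 33 (S = Add(Mul(2, 16), 1) = Add(32, 1) = 33)
Add(S, Mul(Q, Mul(Add(2, -5), 4))) = Add(33, Mul(-3, Mul(Add(2, -5), 4))) = Add(33, Mul(-3, Mul(-3, 4))) = Add(33, Mul(-3, -12)) = Add(33, 36) = 69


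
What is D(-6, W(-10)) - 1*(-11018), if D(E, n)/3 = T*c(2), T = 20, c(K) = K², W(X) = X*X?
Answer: 11258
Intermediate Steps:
W(X) = X²
D(E, n) = 240 (D(E, n) = 3*(20*2²) = 3*(20*4) = 3*80 = 240)
D(-6, W(-10)) - 1*(-11018) = 240 - 1*(-11018) = 240 + 11018 = 11258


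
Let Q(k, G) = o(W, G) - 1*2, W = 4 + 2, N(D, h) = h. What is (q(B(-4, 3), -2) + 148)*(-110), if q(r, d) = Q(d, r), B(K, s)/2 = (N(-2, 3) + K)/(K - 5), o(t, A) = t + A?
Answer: -150700/9 ≈ -16744.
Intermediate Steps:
W = 6
o(t, A) = A + t
Q(k, G) = 4 + G (Q(k, G) = (G + 6) - 1*2 = (6 + G) - 2 = 4 + G)
B(K, s) = 2*(3 + K)/(-5 + K) (B(K, s) = 2*((3 + K)/(K - 5)) = 2*((3 + K)/(-5 + K)) = 2*(3 + K)/(-5 + K))
q(r, d) = 4 + r
(q(B(-4, 3), -2) + 148)*(-110) = ((4 + 2*(3 - 4)/(-5 - 4)) + 148)*(-110) = ((4 + 2*(-1)/(-9)) + 148)*(-110) = ((4 + 2*(-1/9)*(-1)) + 148)*(-110) = ((4 + 2/9) + 148)*(-110) = (38/9 + 148)*(-110) = (1370/9)*(-110) = -150700/9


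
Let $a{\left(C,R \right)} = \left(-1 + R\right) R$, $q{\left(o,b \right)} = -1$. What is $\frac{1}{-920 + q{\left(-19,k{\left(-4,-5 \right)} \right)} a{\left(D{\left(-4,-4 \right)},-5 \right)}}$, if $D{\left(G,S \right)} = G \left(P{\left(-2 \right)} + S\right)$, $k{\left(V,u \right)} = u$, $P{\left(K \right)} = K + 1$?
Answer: $- \frac{1}{950} \approx -0.0010526$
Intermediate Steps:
$P{\left(K \right)} = 1 + K$
$D{\left(G,S \right)} = G \left(-1 + S\right)$ ($D{\left(G,S \right)} = G \left(\left(1 - 2\right) + S\right) = G \left(-1 + S\right)$)
$a{\left(C,R \right)} = R \left(-1 + R\right)$
$\frac{1}{-920 + q{\left(-19,k{\left(-4,-5 \right)} \right)} a{\left(D{\left(-4,-4 \right)},-5 \right)}} = \frac{1}{-920 - - 5 \left(-1 - 5\right)} = \frac{1}{-920 - \left(-5\right) \left(-6\right)} = \frac{1}{-920 - 30} = \frac{1}{-950} = - \frac{1}{950}$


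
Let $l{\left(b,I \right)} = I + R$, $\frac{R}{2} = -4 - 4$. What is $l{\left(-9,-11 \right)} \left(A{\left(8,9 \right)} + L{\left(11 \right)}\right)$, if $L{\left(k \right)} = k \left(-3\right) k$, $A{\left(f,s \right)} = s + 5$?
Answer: $9423$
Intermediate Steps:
$A{\left(f,s \right)} = 5 + s$
$R = -16$ ($R = 2 \left(-4 - 4\right) = 2 \left(-8\right) = -16$)
$L{\left(k \right)} = - 3 k^{2}$ ($L{\left(k \right)} = - 3 k k = - 3 k^{2}$)
$l{\left(b,I \right)} = -16 + I$ ($l{\left(b,I \right)} = I - 16 = -16 + I$)
$l{\left(-9,-11 \right)} \left(A{\left(8,9 \right)} + L{\left(11 \right)}\right) = \left(-16 - 11\right) \left(\left(5 + 9\right) - 3 \cdot 11^{2}\right) = - 27 \left(14 - 363\right) = \left(-27\right) \left(-349\right) = 9423$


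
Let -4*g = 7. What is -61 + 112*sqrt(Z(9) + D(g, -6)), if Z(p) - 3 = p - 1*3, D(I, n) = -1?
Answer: -61 + 224*sqrt(2) ≈ 255.78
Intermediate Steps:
g = -7/4 (g = -1/4*7 = -7/4 ≈ -1.7500)
Z(p) = p (Z(p) = 3 + (p - 1*3) = 3 + (p - 3) = 3 + (-3 + p) = p)
-61 + 112*sqrt(Z(9) + D(g, -6)) = -61 + 112*sqrt(9 - 1) = -61 + 112*sqrt(8) = -61 + 112*(2*sqrt(2)) = -61 + 224*sqrt(2)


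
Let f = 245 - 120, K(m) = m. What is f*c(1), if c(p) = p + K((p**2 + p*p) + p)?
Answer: 500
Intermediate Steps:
c(p) = 2*p + 2*p**2 (c(p) = p + ((p**2 + p*p) + p) = p + ((p**2 + p**2) + p) = p + (2*p**2 + p) = p + (p + 2*p**2) = 2*p + 2*p**2)
f = 125
f*c(1) = 125*(2*1*(1 + 1)) = 125*(2*1*2) = 125*4 = 500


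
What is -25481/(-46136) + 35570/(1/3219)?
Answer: 5282564182361/46136 ≈ 1.1450e+8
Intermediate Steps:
-25481/(-46136) + 35570/(1/3219) = -25481*(-1/46136) + 35570/(1/3219) = 25481/46136 + 35570*3219 = 25481/46136 + 114499830 = 5282564182361/46136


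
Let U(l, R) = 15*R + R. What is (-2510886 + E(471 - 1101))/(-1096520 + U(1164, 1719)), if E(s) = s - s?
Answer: 1255443/534508 ≈ 2.3488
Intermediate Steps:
U(l, R) = 16*R
E(s) = 0
(-2510886 + E(471 - 1101))/(-1096520 + U(1164, 1719)) = (-2510886 + 0)/(-1096520 + 16*1719) = -2510886/(-1096520 + 27504) = -2510886/(-1069016) = -2510886*(-1/1069016) = 1255443/534508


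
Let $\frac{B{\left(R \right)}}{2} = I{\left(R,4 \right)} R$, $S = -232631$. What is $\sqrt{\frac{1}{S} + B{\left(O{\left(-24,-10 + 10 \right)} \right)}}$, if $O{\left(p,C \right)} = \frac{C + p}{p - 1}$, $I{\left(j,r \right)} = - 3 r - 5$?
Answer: $\frac{i \sqrt{44159626459151}}{1163155} \approx 5.7131 i$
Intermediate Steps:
$I{\left(j,r \right)} = -5 - 3 r$
$O{\left(p,C \right)} = \frac{C + p}{-1 + p}$
$B{\left(R \right)} = - 34 R$ ($B{\left(R \right)} = 2 \left(-5 - 12\right) R = 2 \left(- 17 R\right) = - 34 R$)
$\sqrt{\frac{1}{S} + B{\left(O{\left(-24,-10 + 10 \right)} \right)}} = \sqrt{\frac{1}{-232631} - 34 \frac{\left(-10 + 10\right) - 24}{-1 - 24}} = \sqrt{- \frac{1}{232631} - 34 \frac{0 - 24}{-25}} = \sqrt{- \frac{1}{232631} - 34 \left(\left(- \frac{1}{25}\right) \left(-24\right)\right)} = \sqrt{- \frac{1}{232631} - \frac{816}{25}} = \sqrt{- \frac{189826921}{5815775}} = \frac{i \sqrt{44159626459151}}{1163155}$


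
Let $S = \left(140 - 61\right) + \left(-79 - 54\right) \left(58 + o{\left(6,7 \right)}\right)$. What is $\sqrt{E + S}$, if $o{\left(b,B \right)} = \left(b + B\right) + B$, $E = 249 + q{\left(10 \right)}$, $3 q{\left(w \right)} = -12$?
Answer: $5 i \sqrt{402} \approx 100.25 i$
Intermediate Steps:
$q{\left(w \right)} = -4$ ($q{\left(w \right)} = \frac{1}{3} \left(-12\right) = -4$)
$E = 245$ ($E = 249 - 4 = 245$)
$o{\left(b,B \right)} = b + 2 B$ ($o{\left(b,B \right)} = \left(B + b\right) + B = b + 2 B$)
$S = -10295$ ($S = \left(140 - 61\right) + \left(-79 - 54\right) \left(58 + \left(6 + 2 \cdot 7\right)\right) = 79 - 133 \left(58 + \left(6 + 14\right)\right) = 79 - 133 \left(58 + 20\right) = 79 - 10374 = -10295$)
$\sqrt{E + S} = \sqrt{245 - 10295} = \sqrt{-10050} = 5 i \sqrt{402}$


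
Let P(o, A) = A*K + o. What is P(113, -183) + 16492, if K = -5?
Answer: 17520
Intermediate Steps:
P(o, A) = o - 5*A (P(o, A) = A*(-5) + o = -5*A + o = o - 5*A)
P(113, -183) + 16492 = (113 - 5*(-183)) + 16492 = (113 + 915) + 16492 = 1028 + 16492 = 17520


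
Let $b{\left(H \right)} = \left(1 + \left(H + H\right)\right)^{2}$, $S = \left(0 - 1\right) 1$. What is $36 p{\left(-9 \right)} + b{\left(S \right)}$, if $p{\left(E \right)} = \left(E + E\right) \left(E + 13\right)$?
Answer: $-2591$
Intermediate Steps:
$p{\left(E \right)} = 2 E \left(13 + E\right)$
$S = -1$ ($S = \left(-1\right) 1 = -1$)
$b{\left(H \right)} = \left(1 + 2 H\right)^{2}$
$36 p{\left(-9 \right)} + b{\left(S \right)} = 36 \cdot 2 \left(-9\right) \left(13 - 9\right) + \left(1 + 2 \left(-1\right)\right)^{2} = 36 \cdot 2 \left(-9\right) 4 + \left(1 - 2\right)^{2} = 36 \left(-72\right) + \left(-1\right)^{2} = -2592 + 1 = -2591$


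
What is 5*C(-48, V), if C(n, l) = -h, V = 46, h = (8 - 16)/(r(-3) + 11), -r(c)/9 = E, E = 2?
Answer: -40/7 ≈ -5.7143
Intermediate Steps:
r(c) = -18 (r(c) = -9*2 = -18)
h = 8/7 (h = (8 - 16)/(-18 + 11) = -8/(-7) = -8*(-⅐) = 8/7 ≈ 1.1429)
C(n, l) = -8/7 (C(n, l) = -1*8/7 = -8/7)
5*C(-48, V) = 5*(-8/7) = -40/7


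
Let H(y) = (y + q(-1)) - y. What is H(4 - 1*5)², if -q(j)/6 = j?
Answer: 36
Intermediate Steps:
q(j) = -6*j
H(y) = 6 (H(y) = (y - 6*(-1)) - y = (y + 6) - y = (6 + y) - y = 6)
H(4 - 1*5)² = 6² = 36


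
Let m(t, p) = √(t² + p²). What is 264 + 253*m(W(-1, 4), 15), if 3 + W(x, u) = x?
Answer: 264 + 253*√241 ≈ 4191.6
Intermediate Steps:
W(x, u) = -3 + x
m(t, p) = √(p² + t²)
264 + 253*m(W(-1, 4), 15) = 264 + 253*√(15² + (-3 - 1)²) = 264 + 253*√(225 + (-4)²) = 264 + 253*√(225 + 16) = 264 + 253*√241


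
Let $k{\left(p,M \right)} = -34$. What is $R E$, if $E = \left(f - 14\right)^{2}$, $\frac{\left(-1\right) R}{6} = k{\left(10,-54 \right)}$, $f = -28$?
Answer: $359856$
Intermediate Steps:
$R = 204$ ($R = \left(-6\right) \left(-34\right) = 204$)
$E = 1764$ ($E = \left(-28 - 14\right)^{2} = \left(-42\right)^{2} = 1764$)
$R E = 204 \cdot 1764 = 359856$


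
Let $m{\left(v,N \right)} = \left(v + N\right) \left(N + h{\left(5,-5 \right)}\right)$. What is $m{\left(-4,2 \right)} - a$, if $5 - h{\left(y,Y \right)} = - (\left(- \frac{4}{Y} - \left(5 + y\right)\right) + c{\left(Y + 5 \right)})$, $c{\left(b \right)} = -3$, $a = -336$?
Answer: $\frac{1732}{5} \approx 346.4$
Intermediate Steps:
$h{\left(y,Y \right)} = -3 - y - \frac{4}{Y}$ ($h{\left(y,Y \right)} = 5 - - (\left(- \frac{4}{Y} - \left(5 + y\right)\right) - 3) = 5 - - (\left(-5 - y - \frac{4}{Y}\right) - 3) = 5 - - (-8 - y - \frac{4}{Y}) = 5 - \left(8 + y + \frac{4}{Y}\right) = -3 - y - \frac{4}{Y}$)
$m{\left(v,N \right)} = \left(- \frac{36}{5} + N\right) \left(N + v\right)$ ($m{\left(v,N \right)} = \left(v + N\right) \left(N - \left(8 - \frac{4}{5}\right)\right) = \left(N + v\right) \left(N - \frac{36}{5}\right) = \left(N + v\right) \left(- \frac{36}{5} + N\right) = \left(- \frac{36}{5} + N\right) \left(N + v\right)$)
$m{\left(-4,2 \right)} - a = \left(2^{2} - \frac{72}{5} - - \frac{144}{5} + 2 \left(-4\right)\right) - -336 = \left(4 - \frac{72}{5} + \frac{144}{5} - 8\right) + 336 = \frac{52}{5} + 336 = \frac{1732}{5}$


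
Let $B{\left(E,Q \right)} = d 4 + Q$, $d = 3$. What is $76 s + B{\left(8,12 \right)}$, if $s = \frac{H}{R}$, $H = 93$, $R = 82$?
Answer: $\frac{4518}{41} \approx 110.2$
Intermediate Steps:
$B{\left(E,Q \right)} = 12 + Q$ ($B{\left(E,Q \right)} = 3 \cdot 4 + Q = 12 + Q$)
$s = \frac{93}{82} \approx 1.1341$
$76 s + B{\left(8,12 \right)} = 76 \cdot \frac{93}{82} + \left(12 + 12\right) = \frac{3534}{41} + 24 = \frac{4518}{41}$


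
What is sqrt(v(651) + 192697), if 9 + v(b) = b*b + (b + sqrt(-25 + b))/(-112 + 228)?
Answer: sqrt(2073887875 + 29*sqrt(626))/58 ≈ 785.17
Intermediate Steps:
v(b) = -9 + b**2 + b/116 + sqrt(-25 + b)/116 (v(b) = -9 + (b*b + (b + sqrt(-25 + b))/(-112 + 228)) = -9 + (b**2 + (b + sqrt(-25 + b))/116) = -9 + (b**2 + (b + sqrt(-25 + b))*(1/116)) = -9 + (b**2 + (b/116 + sqrt(-25 + b)/116)) = -9 + (b**2 + b/116 + sqrt(-25 + b)/116) = -9 + b**2 + b/116 + sqrt(-25 + b)/116)
sqrt(v(651) + 192697) = sqrt((-9 + 651**2 + (1/116)*651 + sqrt(-25 + 651)/116) + 192697) = sqrt((-9 + 423801 + 651/116 + sqrt(626)/116) + 192697) = sqrt((49160523/116 + sqrt(626)/116) + 192697) = sqrt(71513375/116 + sqrt(626)/116)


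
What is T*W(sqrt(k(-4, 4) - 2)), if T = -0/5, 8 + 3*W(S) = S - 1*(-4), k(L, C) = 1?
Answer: 0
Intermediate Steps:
W(S) = -4/3 + S/3 (W(S) = -8/3 + (S - 1*(-4))/3 = -8/3 + (S + 4)/3 = -8/3 + (4 + S)/3 = -8/3 + (4/3 + S/3) = -4/3 + S/3)
T = 0 (T = -0/5 = -15*0 = 0)
T*W(sqrt(k(-4, 4) - 2)) = 0*(-4/3 + sqrt(1 - 2)/3) = 0*(-4/3 + sqrt(-1)/3) = 0*(-4/3 + I/3) = 0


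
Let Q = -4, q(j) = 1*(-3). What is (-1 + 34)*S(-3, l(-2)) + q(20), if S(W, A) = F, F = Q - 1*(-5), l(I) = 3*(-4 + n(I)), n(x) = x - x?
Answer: 30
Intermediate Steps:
q(j) = -3
n(x) = 0
l(I) = -12 (l(I) = 3*(-4 + 0) = 3*(-4) = -12)
F = 1 (F = -4 - 1*(-5) = -4 + 5 = 1)
S(W, A) = 1
(-1 + 34)*S(-3, l(-2)) + q(20) = (-1 + 34)*1 - 3 = 33*1 - 3 = 33 - 3 = 30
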